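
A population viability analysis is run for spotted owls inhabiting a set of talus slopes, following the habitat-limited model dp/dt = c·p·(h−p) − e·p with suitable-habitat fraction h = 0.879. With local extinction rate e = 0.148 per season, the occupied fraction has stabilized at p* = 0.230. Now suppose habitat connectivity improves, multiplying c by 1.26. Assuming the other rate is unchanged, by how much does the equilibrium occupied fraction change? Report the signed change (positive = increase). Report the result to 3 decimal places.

Balance c(h−p*) = e gives c = e/(0.879 − 0.23000) = 0.148/0.64900 = 0.22804.
New p* = 0.879 − e/c = 0.879 − 0.14800/0.28733 = 0.36391.
Δp* = 0.36391 − 0.23000 = +0.13391.

0.134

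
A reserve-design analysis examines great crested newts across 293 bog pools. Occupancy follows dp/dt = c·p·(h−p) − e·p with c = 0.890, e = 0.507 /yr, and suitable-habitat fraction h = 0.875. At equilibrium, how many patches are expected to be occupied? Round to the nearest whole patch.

p* = h − e/c = 0.875 − 0.5697 = 0.3053.
Expected occupied patches = N × p* = 293 × 0.3053 = 89.46 ≈ 89.

89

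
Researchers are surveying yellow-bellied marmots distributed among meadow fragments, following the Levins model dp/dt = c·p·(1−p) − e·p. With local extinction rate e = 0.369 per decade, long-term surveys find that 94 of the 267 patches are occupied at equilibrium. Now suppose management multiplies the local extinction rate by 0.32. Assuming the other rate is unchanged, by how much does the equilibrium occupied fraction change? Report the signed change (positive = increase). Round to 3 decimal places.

0.441

Observed p* = 94/267 = 0.35206.
Balance c(1−p*) = e gives c = e/(1 − 0.35206) = 0.369/0.64794 = 0.56950.
New p* = 1 − e/c = 1 − 0.11808/0.56950 = 0.79266.
Δp* = 0.79266 − 0.35206 = +0.44060.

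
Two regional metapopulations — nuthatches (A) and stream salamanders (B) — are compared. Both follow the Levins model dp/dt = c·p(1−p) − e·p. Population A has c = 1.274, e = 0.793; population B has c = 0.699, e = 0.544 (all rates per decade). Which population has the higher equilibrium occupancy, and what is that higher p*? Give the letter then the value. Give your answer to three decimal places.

A, 0.378

A: p*_A = 1 − 0.793/1.274 = 0.3776.
B: p*_B = 1 − 0.544/0.699 = 0.2217.
A is higher at 0.3776.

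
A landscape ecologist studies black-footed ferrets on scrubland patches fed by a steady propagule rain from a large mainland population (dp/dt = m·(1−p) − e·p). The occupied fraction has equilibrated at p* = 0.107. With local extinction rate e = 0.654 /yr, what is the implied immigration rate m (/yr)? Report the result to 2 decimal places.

0.08

At equilibrium m(1−p*) = e·p*, so m = e·p*/(1−p*).
m = 0.654 × 0.107 / 0.8930 = 0.0700/0.8930 = 0.0784.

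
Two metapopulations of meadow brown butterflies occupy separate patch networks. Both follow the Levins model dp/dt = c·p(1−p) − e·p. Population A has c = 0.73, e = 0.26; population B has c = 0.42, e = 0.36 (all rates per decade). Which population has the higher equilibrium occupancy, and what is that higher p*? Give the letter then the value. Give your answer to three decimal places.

A: p*_A = 1 − 0.26/0.73 = 0.6438.
B: p*_B = 1 − 0.36/0.42 = 0.1429.
A is higher at 0.6438.

A, 0.644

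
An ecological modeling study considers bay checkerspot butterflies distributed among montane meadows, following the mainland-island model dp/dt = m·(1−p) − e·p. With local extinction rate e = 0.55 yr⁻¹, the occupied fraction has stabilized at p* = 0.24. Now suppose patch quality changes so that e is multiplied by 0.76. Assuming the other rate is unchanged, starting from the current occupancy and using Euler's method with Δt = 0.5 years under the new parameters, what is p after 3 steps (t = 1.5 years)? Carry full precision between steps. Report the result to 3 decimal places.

0.275

Balance m(1−p*) = e·p* gives m = e·p*/(1−p*) = 0.55×0.24000/0.76000 = 0.17368.
Starting from p₀ = 0.24000; update p ← p + (dp/dt)·Δt with the new parameters.
p: 0.24000 → 0.25584  (Δp = +0.01584)
p: 0.25584 → 0.26699  (Δp = +0.01115)
p: 0.26699 → 0.27485  (Δp = +0.00785)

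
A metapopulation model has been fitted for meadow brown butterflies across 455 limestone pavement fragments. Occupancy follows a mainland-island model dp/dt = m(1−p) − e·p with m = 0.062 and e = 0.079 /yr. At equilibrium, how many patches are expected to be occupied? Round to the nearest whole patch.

p* = m/(m+e) = 0.062/0.1410 = 0.4397.
Expected occupied patches = N × p* = 455 × 0.4397 = 200.07 ≈ 200.

200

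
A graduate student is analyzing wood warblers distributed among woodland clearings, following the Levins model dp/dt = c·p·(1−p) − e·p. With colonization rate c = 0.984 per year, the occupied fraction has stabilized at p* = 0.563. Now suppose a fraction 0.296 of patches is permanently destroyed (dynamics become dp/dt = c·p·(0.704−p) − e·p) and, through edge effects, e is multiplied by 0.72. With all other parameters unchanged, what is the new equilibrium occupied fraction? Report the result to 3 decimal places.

Balance c(1−p*) = e gives e = 0.984×(1 − 0.56300) = 0.43001.
New p* = 0.704 − e/c = 0.704 − 0.30961/0.98400 = 0.38936.

0.389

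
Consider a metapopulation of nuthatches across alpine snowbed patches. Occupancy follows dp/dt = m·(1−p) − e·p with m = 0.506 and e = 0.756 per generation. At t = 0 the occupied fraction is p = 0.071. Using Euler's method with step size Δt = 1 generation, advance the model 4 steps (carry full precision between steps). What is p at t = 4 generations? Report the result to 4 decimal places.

Update rule: p ← p + [m·(1−p) − e·p]·Δt with Δt = 1.
t = 1: p = 0.07100 + (+0.41640) = 0.48740
t = 2: p = 0.48740 + (-0.10910) = 0.37830
t = 3: p = 0.37830 + (+0.02858) = 0.40688
t = 4: p = 0.40688 + (-0.00749) = 0.39940

0.3994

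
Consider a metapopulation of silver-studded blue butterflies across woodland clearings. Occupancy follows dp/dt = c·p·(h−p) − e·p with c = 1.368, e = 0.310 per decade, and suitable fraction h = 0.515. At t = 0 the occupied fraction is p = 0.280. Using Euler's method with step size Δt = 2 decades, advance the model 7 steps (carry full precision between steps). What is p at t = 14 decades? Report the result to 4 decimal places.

0.2884

Update rule: p ← p + [c·p·(h−p) − e·p]·Δt with Δt = 2.
t = 2: p = 0.28000 + (+0.00643) = 0.28643
t = 4: p = 0.28643 + (+0.00154) = 0.28797
t = 6: p = 0.28797 + (+0.00033) = 0.28830
t = 8: p = 0.28830 + (+0.00007) = 0.28837
t = 10: p = 0.28837 + (+0.00002) = 0.28839
t = 12: p = 0.28839 + (+0.00000) = 0.28839
t = 14: p = 0.28839 + (+0.00000) = 0.28839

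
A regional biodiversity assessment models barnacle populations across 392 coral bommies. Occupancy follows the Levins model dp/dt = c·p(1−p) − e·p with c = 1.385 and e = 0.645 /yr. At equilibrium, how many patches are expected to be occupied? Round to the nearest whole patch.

p* = 1 − e/c = 1 − 0.645/1.385 = 0.5343.
Expected occupied patches = N × p* = 392 × 0.5343 = 209.44 ≈ 209.

209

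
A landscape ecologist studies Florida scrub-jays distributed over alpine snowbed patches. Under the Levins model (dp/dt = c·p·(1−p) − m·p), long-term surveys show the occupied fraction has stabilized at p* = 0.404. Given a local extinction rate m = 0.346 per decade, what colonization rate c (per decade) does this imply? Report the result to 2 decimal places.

0.58

At equilibrium c(1−p*) = m, so c = m/(1−p*).
c = 0.346/(1 − 0.404) = 0.346/0.5960 = 0.5805.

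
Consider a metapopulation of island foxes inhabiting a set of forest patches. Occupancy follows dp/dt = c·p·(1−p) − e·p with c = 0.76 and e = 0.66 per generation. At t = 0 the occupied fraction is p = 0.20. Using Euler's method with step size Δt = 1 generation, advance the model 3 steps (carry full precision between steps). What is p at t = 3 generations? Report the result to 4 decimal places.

0.1744

Update rule: p ← p + [c·p·(1−p) − e·p]·Δt with Δt = 1.
t = 1: p = 0.20000 + (-0.01040) = 0.18960
t = 2: p = 0.18960 + (-0.00836) = 0.18124
t = 3: p = 0.18124 + (-0.00684) = 0.17440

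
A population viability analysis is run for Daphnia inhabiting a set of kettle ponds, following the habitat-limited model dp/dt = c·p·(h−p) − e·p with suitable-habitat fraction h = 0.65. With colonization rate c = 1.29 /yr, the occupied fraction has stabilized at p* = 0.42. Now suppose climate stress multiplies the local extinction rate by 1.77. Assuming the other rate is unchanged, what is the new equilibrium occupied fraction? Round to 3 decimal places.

Balance c(h−p*) = e gives e = 1.29×(0.65 − 0.42000) = 0.29670.
New p* = 0.65 − e/c = 0.65 − 0.52516/1.29000 = 0.24290.

0.243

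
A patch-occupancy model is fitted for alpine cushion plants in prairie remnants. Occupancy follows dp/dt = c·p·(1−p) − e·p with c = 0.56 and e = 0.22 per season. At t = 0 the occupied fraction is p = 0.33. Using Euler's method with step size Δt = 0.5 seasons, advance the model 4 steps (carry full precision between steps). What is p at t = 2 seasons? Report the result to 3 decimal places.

0.428

Update rule: p ← p + [c·p·(1−p) − e·p]·Δt with Δt = 0.5.
  1  |  dp/dt·Δt = +0.025608  |  p_1 = 0.355608
  2  |  dp/dt·Δt = +0.025045  |  p_2 = 0.380653
  3  |  dp/dt·Δt = +0.024140  |  p_3 = 0.404793
  4  |  dp/dt·Δt = +0.022935  |  p_4 = 0.427728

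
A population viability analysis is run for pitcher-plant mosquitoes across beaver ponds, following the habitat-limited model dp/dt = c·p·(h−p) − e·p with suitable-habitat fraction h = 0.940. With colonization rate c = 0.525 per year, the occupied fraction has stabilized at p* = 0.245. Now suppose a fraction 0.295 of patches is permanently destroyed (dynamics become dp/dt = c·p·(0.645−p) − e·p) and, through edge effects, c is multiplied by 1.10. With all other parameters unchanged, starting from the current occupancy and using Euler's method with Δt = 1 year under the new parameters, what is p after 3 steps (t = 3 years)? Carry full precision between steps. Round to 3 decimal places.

Balance c(h−p*) = e gives e = 0.525×(0.94 − 0.24500) = 0.36488.
Starting from p₀ = 0.24500; update p ← p + (dp/dt)·Δt with the new parameters.
t = 1: p = 0.24500 + (-0.03280) = 0.21220
t = 2: p = 0.21220 + (-0.02439) = 0.18781
t = 3: p = 0.18781 + (-0.01894) = 0.16887

0.169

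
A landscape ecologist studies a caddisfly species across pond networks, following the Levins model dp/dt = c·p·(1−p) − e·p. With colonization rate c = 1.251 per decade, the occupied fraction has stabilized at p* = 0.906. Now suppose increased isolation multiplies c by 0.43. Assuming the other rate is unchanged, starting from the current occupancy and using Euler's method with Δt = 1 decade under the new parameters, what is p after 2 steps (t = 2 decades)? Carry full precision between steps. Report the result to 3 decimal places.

0.816

Balance c(1−p*) = e gives e = 1.251×(1 − 0.90600) = 0.11759.
Starting from p₀ = 0.90600; update p ← p + (dp/dt)·Δt with the new parameters.
  1  |  dp/dt·Δt = -0.060728  |  p_1 = 0.845272
  2  |  dp/dt·Δt = -0.029045  |  p_2 = 0.816228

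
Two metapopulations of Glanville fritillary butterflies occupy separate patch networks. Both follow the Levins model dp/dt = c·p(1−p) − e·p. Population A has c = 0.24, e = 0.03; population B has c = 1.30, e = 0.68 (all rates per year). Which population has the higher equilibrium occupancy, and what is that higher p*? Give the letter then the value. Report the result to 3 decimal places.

A, 0.875

A: p*_A = 1 − 0.03/0.24 = 0.8750.
B: p*_B = 1 − 0.68/1.30 = 0.4769.
A is higher at 0.8750.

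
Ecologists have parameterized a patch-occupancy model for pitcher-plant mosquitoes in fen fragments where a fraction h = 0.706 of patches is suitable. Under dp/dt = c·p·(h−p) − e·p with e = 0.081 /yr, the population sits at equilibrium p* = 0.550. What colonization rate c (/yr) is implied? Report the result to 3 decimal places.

At equilibrium c(h−p*) = e, so c = e/(h−p*).
c = 0.081/(0.706 − 0.550) = 0.081/0.1560 = 0.5192.

0.519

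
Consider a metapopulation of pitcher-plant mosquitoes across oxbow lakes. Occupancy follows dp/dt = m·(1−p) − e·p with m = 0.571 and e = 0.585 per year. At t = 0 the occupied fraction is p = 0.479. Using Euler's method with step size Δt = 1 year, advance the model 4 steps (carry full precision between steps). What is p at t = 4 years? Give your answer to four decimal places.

Update rule: p ← p + [m·(1−p) − e·p]·Δt with Δt = 1.
step 1: Δp = +0.01728, p = 0.49628
step 2: Δp = -0.00270, p = 0.49358
step 3: Δp = +0.00042, p = 0.49400
step 4: Δp = -0.00007, p = 0.49394

0.4939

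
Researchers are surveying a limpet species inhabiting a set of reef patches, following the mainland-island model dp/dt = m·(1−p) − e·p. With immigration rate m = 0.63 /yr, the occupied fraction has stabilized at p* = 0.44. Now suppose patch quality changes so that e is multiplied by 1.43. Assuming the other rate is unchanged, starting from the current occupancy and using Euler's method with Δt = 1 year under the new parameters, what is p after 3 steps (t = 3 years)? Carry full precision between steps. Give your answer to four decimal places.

Balance m(1−p*) = e·p* gives e = m(1−p*)/p* = 0.63×0.56000/0.44000 = 0.80182.
Starting from p₀ = 0.44000; update p ← p + (dp/dt)·Δt with the new parameters.
t = 1: p = 0.44000 + (-0.15170) = 0.28830
t = 2: p = 0.28830 + (+0.11781) = 0.40611
t = 3: p = 0.40611 + (-0.09149) = 0.31462

0.3146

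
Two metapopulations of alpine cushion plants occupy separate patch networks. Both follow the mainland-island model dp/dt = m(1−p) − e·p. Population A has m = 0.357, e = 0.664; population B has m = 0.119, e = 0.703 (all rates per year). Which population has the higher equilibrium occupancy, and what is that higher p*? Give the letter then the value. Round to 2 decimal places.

A, 0.35

A: p*_A = m/(m+e) = 0.357/1.0210 = 0.3497.
B: p*_B = 0.119/0.8220 = 0.1448.
A is higher at 0.3497.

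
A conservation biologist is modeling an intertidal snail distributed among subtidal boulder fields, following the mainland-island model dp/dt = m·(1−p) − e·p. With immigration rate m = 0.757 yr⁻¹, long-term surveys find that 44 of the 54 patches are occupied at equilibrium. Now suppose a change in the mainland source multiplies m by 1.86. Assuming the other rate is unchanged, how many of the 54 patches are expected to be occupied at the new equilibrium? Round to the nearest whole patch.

48

Observed p* = 44/54 = 0.81481.
Balance m(1−p*) = e·p* gives e = m(1−p*)/p* = 0.757×0.18519/0.81481 = 0.17205.
New p* = m/(m+e) = 1.40802/(1.40802+0.17205) = 0.89111.
Expected occupied = 54 × 0.89111 = 48.12 ≈ 48.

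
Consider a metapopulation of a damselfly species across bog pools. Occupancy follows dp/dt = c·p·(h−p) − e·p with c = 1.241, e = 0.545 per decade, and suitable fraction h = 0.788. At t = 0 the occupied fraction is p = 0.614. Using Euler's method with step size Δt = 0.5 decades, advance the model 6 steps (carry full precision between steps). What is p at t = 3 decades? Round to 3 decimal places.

0.382

Update rule: p ← p + [c·p·(h−p) − e·p]·Δt with Δt = 0.5.
  1  |  dp/dt·Δt = -0.101023  |  p_1 = 0.512977
  2  |  dp/dt·Δt = -0.052246  |  p_2 = 0.460731
  3  |  dp/dt·Δt = -0.031988  |  p_3 = 0.428743
  4  |  dp/dt·Δt = -0.021257  |  p_4 = 0.407485
  5  |  dp/dt·Δt = -0.014829  |  p_5 = 0.392657
  6  |  dp/dt·Δt = -0.010676  |  p_6 = 0.381981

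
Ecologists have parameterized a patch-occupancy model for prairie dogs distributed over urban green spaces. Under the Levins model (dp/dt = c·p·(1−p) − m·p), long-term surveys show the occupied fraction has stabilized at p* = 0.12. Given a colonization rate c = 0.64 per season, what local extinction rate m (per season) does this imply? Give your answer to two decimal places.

At equilibrium c(1−p*) = m.
m = 0.64 × (1 − 0.12) = 0.64 × 0.8800 = 0.5632.

0.56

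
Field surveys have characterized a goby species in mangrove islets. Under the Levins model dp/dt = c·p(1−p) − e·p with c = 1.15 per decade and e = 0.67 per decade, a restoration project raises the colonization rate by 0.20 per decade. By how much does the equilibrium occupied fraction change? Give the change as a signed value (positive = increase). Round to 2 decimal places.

0.09

Before: p* = 1 − 0.67/1.15 = 0.4174.
After the change, c = 1.35, e = 0.67, so p* = 1 − 0.67/1.35 = 0.5037.
Δp* = 0.5037 − 0.4174 = +0.0863.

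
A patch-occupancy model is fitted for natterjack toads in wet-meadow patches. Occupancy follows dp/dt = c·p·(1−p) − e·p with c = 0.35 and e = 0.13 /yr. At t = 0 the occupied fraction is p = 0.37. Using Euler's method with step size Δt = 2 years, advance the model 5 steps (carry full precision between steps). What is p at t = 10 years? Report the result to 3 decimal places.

0.596

Update rule: p ← p + [c·p·(1−p) − e·p]·Δt with Δt = 2.
step 1: Δp = +0.06697, p = 0.43697
step 2: Δp = +0.05861, p = 0.49558
step 3: Δp = +0.04614, p = 0.54171
step 4: Δp = +0.03294, p = 0.57465
step 5: Δp = +0.02169, p = 0.59634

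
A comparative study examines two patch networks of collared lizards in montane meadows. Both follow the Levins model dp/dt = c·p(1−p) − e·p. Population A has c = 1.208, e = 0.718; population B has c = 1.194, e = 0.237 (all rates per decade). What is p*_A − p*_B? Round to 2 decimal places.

-0.40

A: p*_A = 1 − 0.718/1.208 = 0.4056.
B: p*_B = 1 − 0.237/1.194 = 0.8015.
p*_A − p*_B = 0.4056 − 0.8015 = -0.3959.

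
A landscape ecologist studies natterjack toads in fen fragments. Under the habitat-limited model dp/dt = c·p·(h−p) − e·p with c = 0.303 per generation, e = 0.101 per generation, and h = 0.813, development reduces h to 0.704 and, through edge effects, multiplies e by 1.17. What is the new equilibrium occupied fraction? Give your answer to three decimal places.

0.314

Before: p* = h − e/c = 0.813 − 0.101/0.303 = 0.813 − 0.3333 = 0.4797.
After: c = 0.303, e = 0.11817, h = 0.704; p* = 0.704 − 0.11817/0.303 = 0.3140.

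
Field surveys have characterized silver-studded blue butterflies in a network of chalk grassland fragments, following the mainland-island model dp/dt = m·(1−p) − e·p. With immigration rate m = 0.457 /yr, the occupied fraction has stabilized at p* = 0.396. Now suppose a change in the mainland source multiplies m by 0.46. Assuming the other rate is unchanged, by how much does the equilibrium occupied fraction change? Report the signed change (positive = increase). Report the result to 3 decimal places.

-0.164

Balance m(1−p*) = e·p* gives e = m(1−p*)/p* = 0.457×0.60400/0.39600 = 0.69704.
New p* = m/(m+e) = 0.21022/(0.21022+0.69704) = 0.23171.
Δp* = 0.23171 − 0.39600 = -0.16429.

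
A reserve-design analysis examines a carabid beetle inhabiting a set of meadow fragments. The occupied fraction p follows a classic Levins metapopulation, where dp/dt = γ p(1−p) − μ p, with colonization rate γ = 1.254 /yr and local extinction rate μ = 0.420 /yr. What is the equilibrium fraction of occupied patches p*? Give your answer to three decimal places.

At equilibrium, colonization balances extinction: γ·p*·(1−p*) = μ·p*.
So p* = 1 − μ/γ = 1 − 0.420/1.254 = 1 − 0.3349 = 0.6651.

0.665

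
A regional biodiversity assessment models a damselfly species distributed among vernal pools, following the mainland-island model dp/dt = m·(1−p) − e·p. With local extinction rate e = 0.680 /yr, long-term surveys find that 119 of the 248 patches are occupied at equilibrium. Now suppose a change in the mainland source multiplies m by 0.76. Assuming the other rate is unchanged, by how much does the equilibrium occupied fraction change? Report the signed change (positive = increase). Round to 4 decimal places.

Observed p* = 119/248 = 0.47984.
Balance m(1−p*) = e·p* gives m = e·p*/(1−p*) = 0.680×0.47984/0.52016 = 0.62729.
New p* = m/(m+e) = 0.47674/(0.47674+0.68000) = 0.41214.
Δp* = 0.41214 − 0.47984 = -0.06770.

-0.0677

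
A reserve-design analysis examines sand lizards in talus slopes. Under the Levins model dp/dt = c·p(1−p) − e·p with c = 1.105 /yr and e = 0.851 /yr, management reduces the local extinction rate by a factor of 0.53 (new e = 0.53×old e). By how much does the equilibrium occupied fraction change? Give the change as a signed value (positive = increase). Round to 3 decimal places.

Before: p* = 1 − 0.851/1.105 = 0.2299.
After the change, c = 1.105, e = 0.45103, so p* = 1 − 0.45103/1.105 = 0.5918.
Δp* = 0.5918 − 0.2299 = +0.3620.

0.362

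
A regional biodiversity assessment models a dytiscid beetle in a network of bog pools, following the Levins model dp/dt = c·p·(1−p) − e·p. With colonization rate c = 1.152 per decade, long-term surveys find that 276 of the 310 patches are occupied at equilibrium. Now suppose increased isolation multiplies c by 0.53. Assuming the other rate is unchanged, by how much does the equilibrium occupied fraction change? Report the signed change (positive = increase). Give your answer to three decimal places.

-0.097

Observed p* = 276/310 = 0.89032.
Balance c(1−p*) = e gives e = 1.152×(1 − 0.89032) = 0.12635.
New p* = 1 − e/c = 1 − 0.12635/0.61056 = 0.79306.
Δp* = 0.79306 − 0.89032 = -0.09726.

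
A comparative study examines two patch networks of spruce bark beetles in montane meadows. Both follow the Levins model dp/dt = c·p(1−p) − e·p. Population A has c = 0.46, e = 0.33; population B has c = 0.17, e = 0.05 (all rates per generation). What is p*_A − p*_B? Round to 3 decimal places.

-0.423

A: p*_A = 1 − 0.33/0.46 = 0.2826.
B: p*_B = 1 − 0.05/0.17 = 0.7059.
p*_A − p*_B = 0.2826 − 0.7059 = -0.4233.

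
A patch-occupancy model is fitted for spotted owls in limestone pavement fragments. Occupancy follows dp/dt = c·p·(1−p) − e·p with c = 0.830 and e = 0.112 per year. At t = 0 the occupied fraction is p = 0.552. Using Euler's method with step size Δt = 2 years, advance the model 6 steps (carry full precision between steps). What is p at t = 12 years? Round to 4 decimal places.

0.8654

Update rule: p ← p + [c·p·(1−p) − e·p]·Δt with Δt = 2.
  1  |  dp/dt·Δt = +0.286863  |  p_1 = 0.838863
  2  |  dp/dt·Δt = +0.036480  |  p_2 = 0.875343
  3  |  dp/dt·Δt = -0.014941  |  p_3 = 0.860402
  4  |  dp/dt·Δt = +0.006654  |  p_4 = 0.867055
  5  |  dp/dt·Δt = -0.002872  |  p_5 = 0.864184
  6  |  dp/dt·Δt = +0.001257  |  p_6 = 0.865441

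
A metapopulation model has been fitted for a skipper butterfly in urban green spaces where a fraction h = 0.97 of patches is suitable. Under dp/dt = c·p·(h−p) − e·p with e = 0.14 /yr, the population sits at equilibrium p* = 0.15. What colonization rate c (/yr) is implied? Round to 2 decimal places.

0.17

At equilibrium c(h−p*) = e, so c = e/(h−p*).
c = 0.14/(0.97 − 0.15) = 0.14/0.8200 = 0.1707.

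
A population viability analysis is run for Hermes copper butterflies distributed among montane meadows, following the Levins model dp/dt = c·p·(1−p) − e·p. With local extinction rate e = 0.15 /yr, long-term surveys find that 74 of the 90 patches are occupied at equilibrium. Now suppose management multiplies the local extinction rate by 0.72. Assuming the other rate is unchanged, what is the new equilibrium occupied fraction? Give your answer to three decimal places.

Observed p* = 74/90 = 0.82222.
Balance c(1−p*) = e gives c = e/(1 − 0.82222) = 0.15/0.17778 = 0.84374.
New p* = 1 − e/c = 1 − 0.10800/0.84374 = 0.87200.

0.872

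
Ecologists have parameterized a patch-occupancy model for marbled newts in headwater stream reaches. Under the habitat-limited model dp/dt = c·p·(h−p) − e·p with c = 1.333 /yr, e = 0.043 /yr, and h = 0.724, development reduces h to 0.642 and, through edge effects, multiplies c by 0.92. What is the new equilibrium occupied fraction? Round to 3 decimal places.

0.607

Before: p* = h − e/c = 0.724 − 0.043/1.333 = 0.724 − 0.0323 = 0.6917.
After: c = 1.22636, e = 0.043, h = 0.642; p* = 0.642 − 0.043/1.22636 = 0.6069.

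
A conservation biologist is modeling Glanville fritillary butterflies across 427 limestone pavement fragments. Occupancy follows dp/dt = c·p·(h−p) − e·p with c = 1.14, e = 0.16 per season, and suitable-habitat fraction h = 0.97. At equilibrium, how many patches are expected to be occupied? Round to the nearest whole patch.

p* = h − e/c = 0.97 − 0.1404 = 0.8296.
Expected occupied patches = N × p* = 427 × 0.8296 = 354.26 ≈ 354.

354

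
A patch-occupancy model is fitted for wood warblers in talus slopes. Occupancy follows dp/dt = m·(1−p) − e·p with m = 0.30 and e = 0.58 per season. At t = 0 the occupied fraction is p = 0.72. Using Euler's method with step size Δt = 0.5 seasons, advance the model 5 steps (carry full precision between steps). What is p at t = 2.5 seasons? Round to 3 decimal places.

0.362

Update rule: p ← p + [m·(1−p) − e·p]·Δt with Δt = 0.5.
t = 0.5: p = 0.72000 + (-0.16680) = 0.55320
t = 1: p = 0.55320 + (-0.09341) = 0.45979
t = 1.5: p = 0.45979 + (-0.05231) = 0.40748
t = 2: p = 0.40748 + (-0.02929) = 0.37819
t = 2.5: p = 0.37819 + (-0.01640) = 0.36179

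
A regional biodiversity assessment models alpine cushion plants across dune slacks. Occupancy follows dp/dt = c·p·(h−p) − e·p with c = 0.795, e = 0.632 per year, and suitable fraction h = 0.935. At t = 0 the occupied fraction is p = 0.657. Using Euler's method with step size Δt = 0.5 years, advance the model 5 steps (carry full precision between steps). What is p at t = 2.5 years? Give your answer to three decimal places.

Update rule: p ← p + [c·p·(h−p) − e·p]·Δt with Δt = 0.5.
  1  |  dp/dt·Δt = -0.135010  |  p_1 = 0.521990
  2  |  dp/dt·Δt = -0.079253  |  p_2 = 0.442737
  3  |  dp/dt·Δt = -0.053272  |  p_3 = 0.389464
  4  |  dp/dt·Δt = -0.038615  |  p_4 = 0.350849
  5  |  dp/dt·Δt = -0.029401  |  p_5 = 0.321448

0.321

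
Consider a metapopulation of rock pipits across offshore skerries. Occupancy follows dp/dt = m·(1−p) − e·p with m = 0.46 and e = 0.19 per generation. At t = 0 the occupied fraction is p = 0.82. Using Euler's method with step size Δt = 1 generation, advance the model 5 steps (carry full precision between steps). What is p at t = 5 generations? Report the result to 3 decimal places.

0.708

Update rule: p ← p + [m·(1−p) − e·p]·Δt with Δt = 1.
  1  |  dp/dt·Δt = -0.073000  |  p_1 = 0.747000
  2  |  dp/dt·Δt = -0.025550  |  p_2 = 0.721450
  3  |  dp/dt·Δt = -0.008943  |  p_3 = 0.712508
  4  |  dp/dt·Δt = -0.003130  |  p_4 = 0.709378
  5  |  dp/dt·Δt = -0.001095  |  p_5 = 0.708282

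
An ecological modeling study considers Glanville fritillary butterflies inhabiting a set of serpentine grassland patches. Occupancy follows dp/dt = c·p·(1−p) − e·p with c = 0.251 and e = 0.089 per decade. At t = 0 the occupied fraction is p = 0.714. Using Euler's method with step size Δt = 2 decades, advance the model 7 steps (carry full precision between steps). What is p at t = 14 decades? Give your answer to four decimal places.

0.6493

Update rule: p ← p + [c·p·(1−p) − e·p]·Δt with Δt = 2.
step 1: Δp = -0.02458, p = 0.68942
step 2: Δp = -0.01523, p = 0.67419
step 3: Δp = -0.00974, p = 0.66445
step 4: Δp = -0.00635, p = 0.65810
step 5: Δp = -0.00419, p = 0.65391
step 6: Δp = -0.00279, p = 0.65112
step 7: Δp = -0.00187, p = 0.64926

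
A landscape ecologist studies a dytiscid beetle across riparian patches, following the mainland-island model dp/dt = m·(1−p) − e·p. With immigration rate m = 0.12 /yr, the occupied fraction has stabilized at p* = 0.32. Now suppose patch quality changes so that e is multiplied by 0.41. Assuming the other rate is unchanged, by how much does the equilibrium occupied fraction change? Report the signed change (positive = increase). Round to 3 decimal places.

0.214

Balance m(1−p*) = e·p* gives e = m(1−p*)/p* = 0.12×0.68000/0.32000 = 0.25500.
New p* = m/(m+e) = 0.12000/(0.12000+0.10455) = 0.53440.
Δp* = 0.53440 − 0.32000 = +0.21440.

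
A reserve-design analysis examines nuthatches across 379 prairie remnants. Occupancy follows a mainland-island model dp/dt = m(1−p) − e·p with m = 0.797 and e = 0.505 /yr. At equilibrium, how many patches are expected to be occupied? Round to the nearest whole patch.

232

p* = m/(m+e) = 0.797/1.3020 = 0.6121.
Expected occupied patches = N × p* = 379 × 0.6121 = 232.00 ≈ 232.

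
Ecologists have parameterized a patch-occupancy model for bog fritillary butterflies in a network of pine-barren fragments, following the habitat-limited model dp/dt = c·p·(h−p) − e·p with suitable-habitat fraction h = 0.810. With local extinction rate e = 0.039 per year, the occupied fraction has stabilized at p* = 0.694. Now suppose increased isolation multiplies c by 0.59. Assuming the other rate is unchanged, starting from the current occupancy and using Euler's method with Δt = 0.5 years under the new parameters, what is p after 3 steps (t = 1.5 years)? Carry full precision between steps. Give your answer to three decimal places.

0.679

Balance c(h−p*) = e gives c = e/(0.81 − 0.69400) = 0.039/0.11600 = 0.33621.
Starting from p₀ = 0.69400; update p ← p + (dp/dt)·Δt with the new parameters.
step 1: Δp = -0.00555, p = 0.68845
step 2: Δp = -0.00513, p = 0.68333
step 3: Δp = -0.00474, p = 0.67859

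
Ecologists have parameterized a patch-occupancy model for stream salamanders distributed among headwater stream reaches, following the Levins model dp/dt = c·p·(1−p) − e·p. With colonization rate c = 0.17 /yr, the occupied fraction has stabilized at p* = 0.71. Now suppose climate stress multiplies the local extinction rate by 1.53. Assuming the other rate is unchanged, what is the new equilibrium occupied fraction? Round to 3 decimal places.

0.556

Balance c(1−p*) = e gives e = 0.17×(1 − 0.71000) = 0.04930.
New p* = 1 − e/c = 1 − 0.07543/0.17000 = 0.55629.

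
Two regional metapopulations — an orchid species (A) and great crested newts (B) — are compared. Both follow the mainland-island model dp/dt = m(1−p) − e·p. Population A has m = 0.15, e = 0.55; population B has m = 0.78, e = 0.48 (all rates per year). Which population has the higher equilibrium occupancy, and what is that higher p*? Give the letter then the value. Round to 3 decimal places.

A: p*_A = m/(m+e) = 0.15/0.7000 = 0.2143.
B: p*_B = 0.78/1.2600 = 0.6190.
B is higher at 0.6190.

B, 0.619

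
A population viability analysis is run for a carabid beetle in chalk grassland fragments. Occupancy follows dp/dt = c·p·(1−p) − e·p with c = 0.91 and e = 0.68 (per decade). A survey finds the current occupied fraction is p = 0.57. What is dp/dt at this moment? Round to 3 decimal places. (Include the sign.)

Colonization term: c·p·(1−p) = 0.91×0.57×0.4300 = 0.22304.
Extinction term: e·p = 0.38760.
dp/dt = 0.22304 − 0.38760 = -0.16456.

-0.165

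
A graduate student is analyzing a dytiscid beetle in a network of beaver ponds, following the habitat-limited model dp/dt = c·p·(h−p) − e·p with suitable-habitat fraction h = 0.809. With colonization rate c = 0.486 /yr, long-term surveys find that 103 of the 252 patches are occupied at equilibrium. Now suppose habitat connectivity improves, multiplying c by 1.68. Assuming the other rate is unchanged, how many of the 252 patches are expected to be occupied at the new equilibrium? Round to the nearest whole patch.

Observed p* = 103/252 = 0.40873.
Balance c(h−p*) = e gives e = 0.486×(0.809 − 0.40873) = 0.19453.
New p* = 0.809 − e/c = 0.809 − 0.19453/0.81648 = 0.57075.
Expected occupied = 252 × 0.57075 = 143.83 ≈ 144.

144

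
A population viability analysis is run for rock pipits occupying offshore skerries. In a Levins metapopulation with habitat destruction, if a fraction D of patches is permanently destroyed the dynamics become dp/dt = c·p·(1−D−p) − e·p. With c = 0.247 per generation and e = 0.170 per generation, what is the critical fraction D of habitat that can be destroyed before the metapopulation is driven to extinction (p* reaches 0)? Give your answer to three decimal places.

0.312

The nontrivial equilibrium is p* = (1−D) − e/c; extinction occurs when this hits zero.
So D_crit = 1 − e/c = 1 − 0.170/0.247 = 1 − 0.6883 = 0.3117.
Note this equals the original equilibrium occupancy — the Levins extinction-debt result.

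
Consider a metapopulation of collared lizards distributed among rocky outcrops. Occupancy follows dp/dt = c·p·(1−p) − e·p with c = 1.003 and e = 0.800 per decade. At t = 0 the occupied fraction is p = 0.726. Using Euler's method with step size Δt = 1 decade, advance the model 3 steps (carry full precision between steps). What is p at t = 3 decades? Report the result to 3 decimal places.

0.268

Update rule: p ← p + [c·p·(1−p) − e·p]·Δt with Δt = 1.
  1  |  dp/dt·Δt = -0.381279  |  p_1 = 0.344721
  2  |  dp/dt·Δt = -0.049211  |  p_2 = 0.295510
  3  |  dp/dt·Δt = -0.027600  |  p_3 = 0.267911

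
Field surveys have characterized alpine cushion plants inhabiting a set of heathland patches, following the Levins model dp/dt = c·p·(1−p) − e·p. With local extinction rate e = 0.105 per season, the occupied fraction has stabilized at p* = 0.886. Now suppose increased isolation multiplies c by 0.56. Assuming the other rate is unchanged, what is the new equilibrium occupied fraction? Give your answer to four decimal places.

0.7964

Balance c(1−p*) = e gives c = e/(1 − 0.88600) = 0.105/0.11400 = 0.92105.
New p* = 1 − e/c = 1 − 0.10500/0.51579 = 0.79643.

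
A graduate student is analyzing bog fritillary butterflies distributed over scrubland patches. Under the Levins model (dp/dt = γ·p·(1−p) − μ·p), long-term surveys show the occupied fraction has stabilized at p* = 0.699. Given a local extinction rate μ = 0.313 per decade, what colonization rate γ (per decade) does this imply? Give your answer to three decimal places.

At equilibrium γ(1−p*) = μ, so γ = μ/(1−p*).
γ = 0.313/(1 − 0.699) = 0.313/0.3010 = 1.0399.

1.040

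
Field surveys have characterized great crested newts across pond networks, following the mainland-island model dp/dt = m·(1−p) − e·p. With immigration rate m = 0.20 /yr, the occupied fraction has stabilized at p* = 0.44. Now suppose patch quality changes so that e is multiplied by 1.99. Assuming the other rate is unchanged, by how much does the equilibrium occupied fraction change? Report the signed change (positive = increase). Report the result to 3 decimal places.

Balance m(1−p*) = e·p* gives e = m(1−p*)/p* = 0.20×0.56000/0.44000 = 0.25455.
New p* = m/(m+e) = 0.20000/(0.20000+0.50655) = 0.28307.
Δp* = 0.28307 − 0.44000 = -0.15693.

-0.157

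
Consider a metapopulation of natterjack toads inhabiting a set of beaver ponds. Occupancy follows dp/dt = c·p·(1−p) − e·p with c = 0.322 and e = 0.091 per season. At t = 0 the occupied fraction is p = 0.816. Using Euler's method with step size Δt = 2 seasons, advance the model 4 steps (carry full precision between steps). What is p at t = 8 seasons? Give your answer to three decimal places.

Update rule: p ← p + [c·p·(1−p) − e·p]·Δt with Δt = 2.
p: 0.81600 → 0.76418  (Δp = -0.05182)
p: 0.76418 → 0.74115  (Δp = -0.02303)
p: 0.74115 → 0.72981  (Δp = -0.01134)
p: 0.72981 → 0.72397  (Δp = -0.00584)

0.724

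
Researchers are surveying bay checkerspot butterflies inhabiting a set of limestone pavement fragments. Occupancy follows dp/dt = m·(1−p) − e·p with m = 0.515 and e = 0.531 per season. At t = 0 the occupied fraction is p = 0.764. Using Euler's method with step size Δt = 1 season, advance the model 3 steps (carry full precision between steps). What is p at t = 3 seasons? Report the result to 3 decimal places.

0.492

Update rule: p ← p + [m·(1−p) − e·p]·Δt with Δt = 1.
step 1: Δp = -0.28414, p = 0.47986
step 2: Δp = +0.01307, p = 0.49293
step 3: Δp = -0.00060, p = 0.49233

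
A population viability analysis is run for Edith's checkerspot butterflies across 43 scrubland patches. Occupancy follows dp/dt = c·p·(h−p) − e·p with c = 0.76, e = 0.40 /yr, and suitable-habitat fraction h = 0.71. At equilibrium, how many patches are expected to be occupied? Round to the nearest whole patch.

p* = h − e/c = 0.71 − 0.5263 = 0.1837.
Expected occupied patches = N × p* = 43 × 0.1837 = 7.90 ≈ 8.

8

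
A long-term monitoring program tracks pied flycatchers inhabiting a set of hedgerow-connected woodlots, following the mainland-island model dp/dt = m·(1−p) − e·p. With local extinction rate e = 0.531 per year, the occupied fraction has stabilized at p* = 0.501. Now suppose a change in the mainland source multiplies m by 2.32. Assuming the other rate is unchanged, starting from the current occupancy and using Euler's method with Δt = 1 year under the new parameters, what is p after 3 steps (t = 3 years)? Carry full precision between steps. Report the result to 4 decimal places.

Balance m(1−p*) = e·p* gives m = e·p*/(1−p*) = 0.531×0.50100/0.49900 = 0.53313.
Starting from p₀ = 0.50100; update p ← p + (dp/dt)·Δt with the new parameters.
t = 1: p = 0.50100 + (+0.35116) = 0.85216
t = 2: p = 0.85216 + (-0.26964) = 0.58252
t = 3: p = 0.58252 + (+0.20705) = 0.78957

0.7896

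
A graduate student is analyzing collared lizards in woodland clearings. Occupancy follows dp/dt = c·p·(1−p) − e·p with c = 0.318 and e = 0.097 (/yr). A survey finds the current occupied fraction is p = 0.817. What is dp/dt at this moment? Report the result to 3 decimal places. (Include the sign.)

Colonization term: c·p·(1−p) = 0.318×0.817×0.1830 = 0.04754.
Extinction term: e·p = 0.07925.
dp/dt = 0.04754 − 0.07925 = -0.03170.

-0.032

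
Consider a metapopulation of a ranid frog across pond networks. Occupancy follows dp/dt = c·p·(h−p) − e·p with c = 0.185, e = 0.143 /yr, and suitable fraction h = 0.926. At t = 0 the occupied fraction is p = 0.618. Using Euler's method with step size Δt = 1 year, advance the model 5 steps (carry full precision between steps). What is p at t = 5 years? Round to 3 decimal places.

Update rule: p ← p + [c·p·(h−p) − e·p]·Δt with Δt = 1.
p: 0.61800 → 0.56484  (Δp = -0.05316)
p: 0.56484 → 0.52181  (Δp = -0.04303)
p: 0.52181 → 0.48621  (Δp = -0.03560)
p: 0.48621 → 0.45624  (Δp = -0.02997)
p: 0.45624 → 0.43065  (Δp = -0.02559)

0.431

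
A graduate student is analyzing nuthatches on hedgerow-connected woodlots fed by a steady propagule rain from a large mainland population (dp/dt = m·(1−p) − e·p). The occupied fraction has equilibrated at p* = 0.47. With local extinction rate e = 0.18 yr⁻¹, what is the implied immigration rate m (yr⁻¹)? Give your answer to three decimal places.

0.160

At equilibrium m(1−p*) = e·p*, so m = e·p*/(1−p*).
m = 0.18 × 0.47 / 0.5300 = 0.0846/0.5300 = 0.1596.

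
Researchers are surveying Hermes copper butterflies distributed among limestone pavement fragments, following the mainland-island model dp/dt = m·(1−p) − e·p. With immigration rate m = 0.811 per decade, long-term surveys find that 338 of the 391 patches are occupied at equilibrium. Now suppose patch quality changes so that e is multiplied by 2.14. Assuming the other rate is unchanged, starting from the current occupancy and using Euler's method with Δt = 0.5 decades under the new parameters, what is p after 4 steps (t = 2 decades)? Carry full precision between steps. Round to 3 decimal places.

Observed p* = 338/391 = 0.86445.
Balance m(1−p*) = e·p* gives e = m(1−p*)/p* = 0.811×0.13555/0.86445 = 0.12717.
Starting from p₀ = 0.86445; update p ← p + (dp/dt)·Δt with the new parameters.
  1  |  dp/dt·Δt = -0.062661  |  p_1 = 0.801789
  2  |  dp/dt·Δt = -0.028725  |  p_2 = 0.773064
  3  |  dp/dt·Δt = -0.013169  |  p_3 = 0.759895
  4  |  dp/dt·Δt = -0.006037  |  p_4 = 0.753859

0.754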